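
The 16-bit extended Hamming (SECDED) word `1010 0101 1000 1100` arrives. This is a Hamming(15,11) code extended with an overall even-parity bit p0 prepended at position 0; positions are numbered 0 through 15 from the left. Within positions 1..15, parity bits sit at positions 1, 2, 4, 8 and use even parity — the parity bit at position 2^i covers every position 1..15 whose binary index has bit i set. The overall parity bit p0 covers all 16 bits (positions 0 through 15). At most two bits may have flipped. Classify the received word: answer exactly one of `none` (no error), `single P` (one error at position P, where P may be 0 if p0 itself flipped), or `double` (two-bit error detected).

single 9

s1: b1⊕b3⊕b5⊕b7⊕b9⊕b11⊕b13⊕b15 = 0⊕0⊕1⊕1⊕0⊕0⊕1⊕0 = 1
s2: b2⊕b3⊕b6⊕b7⊕b10⊕b11⊕b14⊕b15 = 1⊕0⊕0⊕1⊕0⊕0⊕0⊕0 = 0
s4: b4⊕b5⊕b6⊕b7⊕b12⊕b13⊕b14⊕b15 = 0⊕1⊕0⊕1⊕1⊕1⊕0⊕0 = 0
s8: b8⊕b9⊕b10⊕b11⊕b12⊕b13⊕b14⊕b15 = 1⊕0⊕0⊕0⊕1⊕1⊕0⊕0 = 1
Syndrome (s8...s1) = 1001 → position 9.
Overall parity (XOR of all 16 bits, including p0): 1⊕0⊕1⊕0⊕0⊕1⊕0⊕1⊕1⊕0⊕0⊕0⊕1⊕1⊕0⊕0 = 1
Overall=1, syndrome position=9 → single-bit error at position 9.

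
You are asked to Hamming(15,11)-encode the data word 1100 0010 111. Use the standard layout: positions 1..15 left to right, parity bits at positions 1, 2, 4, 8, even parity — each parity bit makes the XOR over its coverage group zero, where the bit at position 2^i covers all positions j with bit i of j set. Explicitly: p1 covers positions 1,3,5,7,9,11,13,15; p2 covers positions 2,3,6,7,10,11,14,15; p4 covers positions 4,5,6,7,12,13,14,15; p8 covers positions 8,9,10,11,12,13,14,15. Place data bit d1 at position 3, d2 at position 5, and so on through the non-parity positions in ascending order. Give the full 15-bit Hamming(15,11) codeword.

101010000010111

Place data bits at non-power-of-two positions: b3=1, b5=1, b6=0, b7=0, b9=0, b10=0, b11=1, b12=0, b13=1, b14=1, b15=1.
p1 = XOR of data positions {3,5,7,9,11,13,15} = 1⊕1⊕0⊕0⊕1⊕1⊕1 = 1
p2 = XOR of data positions {3,6,7,10,11,14,15} = 1⊕0⊕0⊕0⊕1⊕1⊕1 = 0
p4 = XOR of data positions {5,6,7,12,13,14,15} = 1⊕0⊕0⊕0⊕1⊕1⊕1 = 0
p8 = XOR of data positions {9,10,11,12,13,14,15} = 0⊕0⊕1⊕0⊕1⊕1⊕1 = 0
Codeword b1..b15 = 101010000010111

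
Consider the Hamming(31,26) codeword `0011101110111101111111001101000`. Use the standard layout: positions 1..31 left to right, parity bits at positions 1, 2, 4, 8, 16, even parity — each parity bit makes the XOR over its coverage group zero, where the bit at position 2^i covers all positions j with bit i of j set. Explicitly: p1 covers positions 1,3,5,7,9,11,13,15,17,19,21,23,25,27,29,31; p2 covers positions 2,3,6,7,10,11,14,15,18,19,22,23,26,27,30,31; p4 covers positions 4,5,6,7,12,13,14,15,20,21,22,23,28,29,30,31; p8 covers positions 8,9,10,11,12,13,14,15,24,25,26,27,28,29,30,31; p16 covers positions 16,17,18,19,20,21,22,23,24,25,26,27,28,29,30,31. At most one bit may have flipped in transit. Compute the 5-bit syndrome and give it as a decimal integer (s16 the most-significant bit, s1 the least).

8

s1: b1⊕b3⊕b5⊕b7⊕b9⊕b11⊕b13⊕b15⊕b17⊕b19⊕b21⊕b23⊕b25⊕b27⊕b29⊕b31 = 0⊕1⊕1⊕1⊕1⊕1⊕1⊕0⊕1⊕1⊕1⊕0⊕1⊕0⊕0⊕0 = 0
s2: b2⊕b3⊕b6⊕b7⊕b10⊕b11⊕b14⊕b15⊕b18⊕b19⊕b22⊕b23⊕b26⊕b27⊕b30⊕b31 = 0⊕1⊕0⊕1⊕0⊕1⊕1⊕0⊕1⊕1⊕1⊕0⊕1⊕0⊕0⊕0 = 0
s4: b4⊕b5⊕b6⊕b7⊕b12⊕b13⊕b14⊕b15⊕b20⊕b21⊕b22⊕b23⊕b28⊕b29⊕b30⊕b31 = 1⊕1⊕0⊕1⊕1⊕1⊕1⊕0⊕1⊕1⊕1⊕0⊕1⊕0⊕0⊕0 = 0
s8: b8⊕b9⊕b10⊕b11⊕b12⊕b13⊕b14⊕b15⊕b24⊕b25⊕b26⊕b27⊕b28⊕b29⊕b30⊕b31 = 1⊕1⊕0⊕1⊕1⊕1⊕1⊕0⊕0⊕1⊕1⊕0⊕1⊕0⊕0⊕0 = 1
s16: b16⊕b17⊕b18⊕b19⊕b20⊕b21⊕b22⊕b23⊕b24⊕b25⊕b26⊕b27⊕b28⊕b29⊕b30⊕b31 = 1⊕1⊕1⊕1⊕1⊕1⊕1⊕0⊕0⊕1⊕1⊕0⊕1⊕0⊕0⊕0 = 0
Syndrome (s16...s1) = 01000 → position 8.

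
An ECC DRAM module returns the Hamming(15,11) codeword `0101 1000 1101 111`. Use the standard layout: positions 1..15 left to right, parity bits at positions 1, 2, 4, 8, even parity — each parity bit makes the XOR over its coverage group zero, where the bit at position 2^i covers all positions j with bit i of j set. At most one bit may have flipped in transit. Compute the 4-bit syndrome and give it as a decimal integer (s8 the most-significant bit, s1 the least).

0

s1: b1⊕b3⊕b5⊕b7⊕b9⊕b11⊕b13⊕b15 = 0⊕0⊕1⊕0⊕1⊕0⊕1⊕1 = 0
s2: b2⊕b3⊕b6⊕b7⊕b10⊕b11⊕b14⊕b15 = 1⊕0⊕0⊕0⊕1⊕0⊕1⊕1 = 0
s4: b4⊕b5⊕b6⊕b7⊕b12⊕b13⊕b14⊕b15 = 1⊕1⊕0⊕0⊕1⊕1⊕1⊕1 = 0
s8: b8⊕b9⊕b10⊕b11⊕b12⊕b13⊕b14⊕b15 = 0⊕1⊕1⊕0⊕1⊕1⊕1⊕1 = 0
Syndrome (s8...s1) = 0000 → position 0 (no error).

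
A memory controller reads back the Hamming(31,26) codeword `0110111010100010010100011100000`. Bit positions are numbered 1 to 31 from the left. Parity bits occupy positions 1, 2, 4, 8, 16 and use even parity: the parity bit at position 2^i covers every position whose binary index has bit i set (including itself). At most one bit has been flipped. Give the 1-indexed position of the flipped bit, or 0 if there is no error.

21

s1: b1⊕b3⊕b5⊕b7⊕b9⊕b11⊕b13⊕b15⊕b17⊕b19⊕b21⊕b23⊕b25⊕b27⊕b29⊕b31 = 0⊕1⊕1⊕1⊕1⊕1⊕0⊕1⊕0⊕0⊕0⊕0⊕1⊕0⊕0⊕0 = 1
s2: b2⊕b3⊕b6⊕b7⊕b10⊕b11⊕b14⊕b15⊕b18⊕b19⊕b22⊕b23⊕b26⊕b27⊕b30⊕b31 = 1⊕1⊕1⊕1⊕0⊕1⊕0⊕1⊕1⊕0⊕0⊕0⊕1⊕0⊕0⊕0 = 0
s4: b4⊕b5⊕b6⊕b7⊕b12⊕b13⊕b14⊕b15⊕b20⊕b21⊕b22⊕b23⊕b28⊕b29⊕b30⊕b31 = 0⊕1⊕1⊕1⊕0⊕0⊕0⊕1⊕1⊕0⊕0⊕0⊕0⊕0⊕0⊕0 = 1
s8: b8⊕b9⊕b10⊕b11⊕b12⊕b13⊕b14⊕b15⊕b24⊕b25⊕b26⊕b27⊕b28⊕b29⊕b30⊕b31 = 0⊕1⊕0⊕1⊕0⊕0⊕0⊕1⊕1⊕1⊕1⊕0⊕0⊕0⊕0⊕0 = 0
s16: b16⊕b17⊕b18⊕b19⊕b20⊕b21⊕b22⊕b23⊕b24⊕b25⊕b26⊕b27⊕b28⊕b29⊕b30⊕b31 = 0⊕0⊕1⊕0⊕1⊕0⊕0⊕0⊕1⊕1⊕1⊕0⊕0⊕0⊕0⊕0 = 1
Syndrome (s16...s1) = 10101 → position 21.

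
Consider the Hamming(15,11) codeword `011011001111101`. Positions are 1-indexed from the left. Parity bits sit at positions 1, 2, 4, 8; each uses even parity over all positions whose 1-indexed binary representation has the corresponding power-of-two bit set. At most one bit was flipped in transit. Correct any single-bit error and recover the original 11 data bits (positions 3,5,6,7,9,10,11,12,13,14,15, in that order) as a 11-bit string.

11101111101

s1: b1⊕b3⊕b5⊕b7⊕b9⊕b11⊕b13⊕b15 = 0⊕1⊕1⊕0⊕1⊕1⊕1⊕1 = 0
s2: b2⊕b3⊕b6⊕b7⊕b10⊕b11⊕b14⊕b15 = 1⊕1⊕1⊕0⊕1⊕1⊕0⊕1 = 0
s4: b4⊕b5⊕b6⊕b7⊕b12⊕b13⊕b14⊕b15 = 0⊕1⊕1⊕0⊕1⊕1⊕0⊕1 = 1
s8: b8⊕b9⊕b10⊕b11⊕b12⊕b13⊕b14⊕b15 = 0⊕1⊕1⊕1⊕1⊕1⊕0⊕1 = 0
Syndrome (s8...s1) = 0100 → position 4.
Flip bit 4: corrected codeword = 011111001111101
Data bits at positions 3,5,6,7,9,10,11,12,13,14,15: 11101111101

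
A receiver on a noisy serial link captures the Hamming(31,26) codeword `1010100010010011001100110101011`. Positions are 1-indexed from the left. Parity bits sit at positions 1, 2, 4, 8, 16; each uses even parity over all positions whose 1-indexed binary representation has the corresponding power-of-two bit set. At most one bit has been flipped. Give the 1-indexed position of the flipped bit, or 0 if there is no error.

18

s1: b1⊕b3⊕b5⊕b7⊕b9⊕b11⊕b13⊕b15⊕b17⊕b19⊕b21⊕b23⊕b25⊕b27⊕b29⊕b31 = 1⊕1⊕1⊕0⊕1⊕0⊕0⊕1⊕0⊕1⊕0⊕1⊕0⊕0⊕0⊕1 = 0
s2: b2⊕b3⊕b6⊕b7⊕b10⊕b11⊕b14⊕b15⊕b18⊕b19⊕b22⊕b23⊕b26⊕b27⊕b30⊕b31 = 0⊕1⊕0⊕0⊕0⊕0⊕0⊕1⊕0⊕1⊕0⊕1⊕1⊕0⊕1⊕1 = 1
s4: b4⊕b5⊕b6⊕b7⊕b12⊕b13⊕b14⊕b15⊕b20⊕b21⊕b22⊕b23⊕b28⊕b29⊕b30⊕b31 = 0⊕1⊕0⊕0⊕1⊕0⊕0⊕1⊕1⊕0⊕0⊕1⊕1⊕0⊕1⊕1 = 0
s8: b8⊕b9⊕b10⊕b11⊕b12⊕b13⊕b14⊕b15⊕b24⊕b25⊕b26⊕b27⊕b28⊕b29⊕b30⊕b31 = 0⊕1⊕0⊕0⊕1⊕0⊕0⊕1⊕1⊕0⊕1⊕0⊕1⊕0⊕1⊕1 = 0
s16: b16⊕b17⊕b18⊕b19⊕b20⊕b21⊕b22⊕b23⊕b24⊕b25⊕b26⊕b27⊕b28⊕b29⊕b30⊕b31 = 1⊕0⊕0⊕1⊕1⊕0⊕0⊕1⊕1⊕0⊕1⊕0⊕1⊕0⊕1⊕1 = 1
Syndrome (s16...s1) = 10010 → position 18.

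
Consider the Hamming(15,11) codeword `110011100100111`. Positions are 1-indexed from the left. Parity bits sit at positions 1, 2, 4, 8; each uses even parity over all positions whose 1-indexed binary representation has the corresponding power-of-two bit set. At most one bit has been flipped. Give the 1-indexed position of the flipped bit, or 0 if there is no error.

1

s1: b1⊕b3⊕b5⊕b7⊕b9⊕b11⊕b13⊕b15 = 1⊕0⊕1⊕1⊕0⊕0⊕1⊕1 = 1
s2: b2⊕b3⊕b6⊕b7⊕b10⊕b11⊕b14⊕b15 = 1⊕0⊕1⊕1⊕1⊕0⊕1⊕1 = 0
s4: b4⊕b5⊕b6⊕b7⊕b12⊕b13⊕b14⊕b15 = 0⊕1⊕1⊕1⊕0⊕1⊕1⊕1 = 0
s8: b8⊕b9⊕b10⊕b11⊕b12⊕b13⊕b14⊕b15 = 0⊕0⊕1⊕0⊕0⊕1⊕1⊕1 = 0
Syndrome (s8...s1) = 0001 → position 1.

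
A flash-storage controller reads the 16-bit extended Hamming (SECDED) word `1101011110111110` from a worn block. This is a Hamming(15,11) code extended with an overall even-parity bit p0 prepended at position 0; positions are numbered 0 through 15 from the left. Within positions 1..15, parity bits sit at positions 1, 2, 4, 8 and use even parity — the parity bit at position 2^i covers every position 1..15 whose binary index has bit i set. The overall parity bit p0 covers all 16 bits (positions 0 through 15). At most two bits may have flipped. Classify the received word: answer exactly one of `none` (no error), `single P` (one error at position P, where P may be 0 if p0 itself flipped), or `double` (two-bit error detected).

s1: b1⊕b3⊕b5⊕b7⊕b9⊕b11⊕b13⊕b15 = 1⊕1⊕1⊕1⊕0⊕1⊕1⊕0 = 0
s2: b2⊕b3⊕b6⊕b7⊕b10⊕b11⊕b14⊕b15 = 0⊕1⊕1⊕1⊕1⊕1⊕1⊕0 = 0
s4: b4⊕b5⊕b6⊕b7⊕b12⊕b13⊕b14⊕b15 = 0⊕1⊕1⊕1⊕1⊕1⊕1⊕0 = 0
s8: b8⊕b9⊕b10⊕b11⊕b12⊕b13⊕b14⊕b15 = 1⊕0⊕1⊕1⊕1⊕1⊕1⊕0 = 0
Syndrome (s8...s1) = 0000 → position 0 (no error).
Overall parity (XOR of all 16 bits, including p0): 1⊕1⊕0⊕1⊕0⊕1⊕1⊕1⊕1⊕0⊕1⊕1⊕1⊕1⊕1⊕0 = 0
Overall=0, syndrome position=0 → no error.

none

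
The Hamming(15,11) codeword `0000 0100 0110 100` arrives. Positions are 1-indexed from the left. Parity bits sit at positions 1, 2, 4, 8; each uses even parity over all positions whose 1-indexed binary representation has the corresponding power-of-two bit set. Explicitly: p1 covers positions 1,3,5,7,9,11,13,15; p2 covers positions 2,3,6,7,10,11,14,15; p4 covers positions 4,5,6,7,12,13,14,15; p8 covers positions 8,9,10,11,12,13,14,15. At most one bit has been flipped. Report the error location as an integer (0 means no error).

s1: b1⊕b3⊕b5⊕b7⊕b9⊕b11⊕b13⊕b15 = 0⊕0⊕0⊕0⊕0⊕1⊕1⊕0 = 0
s2: b2⊕b3⊕b6⊕b7⊕b10⊕b11⊕b14⊕b15 = 0⊕0⊕1⊕0⊕1⊕1⊕0⊕0 = 1
s4: b4⊕b5⊕b6⊕b7⊕b12⊕b13⊕b14⊕b15 = 0⊕0⊕1⊕0⊕0⊕1⊕0⊕0 = 0
s8: b8⊕b9⊕b10⊕b11⊕b12⊕b13⊕b14⊕b15 = 0⊕0⊕1⊕1⊕0⊕1⊕0⊕0 = 1
Syndrome (s8...s1) = 1010 → position 10.

10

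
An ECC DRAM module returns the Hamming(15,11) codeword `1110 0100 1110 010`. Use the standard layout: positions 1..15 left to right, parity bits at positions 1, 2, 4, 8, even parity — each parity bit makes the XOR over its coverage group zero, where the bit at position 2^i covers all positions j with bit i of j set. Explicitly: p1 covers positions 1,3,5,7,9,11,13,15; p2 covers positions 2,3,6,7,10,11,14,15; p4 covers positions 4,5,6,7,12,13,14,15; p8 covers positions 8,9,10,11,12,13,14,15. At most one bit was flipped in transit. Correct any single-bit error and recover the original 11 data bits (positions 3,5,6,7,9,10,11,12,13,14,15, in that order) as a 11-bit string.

10101110010

s1: b1⊕b3⊕b5⊕b7⊕b9⊕b11⊕b13⊕b15 = 1⊕1⊕0⊕0⊕1⊕1⊕0⊕0 = 0
s2: b2⊕b3⊕b6⊕b7⊕b10⊕b11⊕b14⊕b15 = 1⊕1⊕1⊕0⊕1⊕1⊕1⊕0 = 0
s4: b4⊕b5⊕b6⊕b7⊕b12⊕b13⊕b14⊕b15 = 0⊕0⊕1⊕0⊕0⊕0⊕1⊕0 = 0
s8: b8⊕b9⊕b10⊕b11⊕b12⊕b13⊕b14⊕b15 = 0⊕1⊕1⊕1⊕0⊕0⊕1⊕0 = 0
Syndrome (s8...s1) = 0000 → position 0 (no error).
No correction needed.
Data bits at positions 3,5,6,7,9,10,11,12,13,14,15: 10101110010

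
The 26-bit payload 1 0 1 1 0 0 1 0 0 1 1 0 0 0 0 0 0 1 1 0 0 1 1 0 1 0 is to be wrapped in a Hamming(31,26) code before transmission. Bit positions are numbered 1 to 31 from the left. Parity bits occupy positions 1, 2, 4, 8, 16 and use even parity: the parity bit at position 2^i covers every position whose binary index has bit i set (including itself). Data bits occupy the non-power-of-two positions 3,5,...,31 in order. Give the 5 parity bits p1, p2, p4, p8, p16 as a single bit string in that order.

Place data bits at non-power-of-two positions: b3=1, b5=0, b6=1, b7=1, b9=0, b10=0, b11=1, b12=0, b13=0, b14=1, b15=1, b17=0, b18=0, b19=0, b20=0, b21=0, b22=0, b23=1, b24=1, b25=0, b26=0, b27=1, b28=1, b29=0, b30=1, b31=0.
p1 = XOR of data positions {3,5,7,9,11,13,15,17,19,21,23,25,27,29,31} = 1⊕0⊕1⊕0⊕1⊕0⊕1⊕0⊕0⊕0⊕1⊕0⊕1⊕0⊕0 = 0
p2 = XOR of data positions {3,6,7,10,11,14,15,18,19,22,23,26,27,30,31} = 1⊕1⊕1⊕0⊕1⊕1⊕1⊕0⊕0⊕0⊕1⊕0⊕1⊕1⊕0 = 1
p4 = XOR of data positions {5,6,7,12,13,14,15,20,21,22,23,28,29,30,31} = 0⊕1⊕1⊕0⊕0⊕1⊕1⊕0⊕0⊕0⊕1⊕1⊕0⊕1⊕0 = 1
p8 = XOR of data positions {9,10,11,12,13,14,15,24,25,26,27,28,29,30,31} = 0⊕0⊕1⊕0⊕0⊕1⊕1⊕1⊕0⊕0⊕1⊕1⊕0⊕1⊕0 = 1
p16 = XOR of data positions {17,18,19,20,21,22,23,24,25,26,27,28,29,30,31} = 0⊕0⊕0⊕0⊕0⊕0⊕1⊕1⊕0⊕0⊕1⊕1⊕0⊕1⊕0 = 1
Parity bits p1,p2,p4,p8,p16 = 01111

01111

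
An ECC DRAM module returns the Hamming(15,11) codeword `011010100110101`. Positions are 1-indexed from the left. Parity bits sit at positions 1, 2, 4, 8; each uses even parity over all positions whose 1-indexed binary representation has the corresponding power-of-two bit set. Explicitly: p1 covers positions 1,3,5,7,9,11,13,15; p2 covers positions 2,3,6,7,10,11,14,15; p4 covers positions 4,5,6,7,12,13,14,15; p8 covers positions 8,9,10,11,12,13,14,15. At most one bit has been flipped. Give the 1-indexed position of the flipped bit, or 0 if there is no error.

0

s1: b1⊕b3⊕b5⊕b7⊕b9⊕b11⊕b13⊕b15 = 0⊕1⊕1⊕1⊕0⊕1⊕1⊕1 = 0
s2: b2⊕b3⊕b6⊕b7⊕b10⊕b11⊕b14⊕b15 = 1⊕1⊕0⊕1⊕1⊕1⊕0⊕1 = 0
s4: b4⊕b5⊕b6⊕b7⊕b12⊕b13⊕b14⊕b15 = 0⊕1⊕0⊕1⊕0⊕1⊕0⊕1 = 0
s8: b8⊕b9⊕b10⊕b11⊕b12⊕b13⊕b14⊕b15 = 0⊕0⊕1⊕1⊕0⊕1⊕0⊕1 = 0
Syndrome (s8...s1) = 0000 → position 0 (no error).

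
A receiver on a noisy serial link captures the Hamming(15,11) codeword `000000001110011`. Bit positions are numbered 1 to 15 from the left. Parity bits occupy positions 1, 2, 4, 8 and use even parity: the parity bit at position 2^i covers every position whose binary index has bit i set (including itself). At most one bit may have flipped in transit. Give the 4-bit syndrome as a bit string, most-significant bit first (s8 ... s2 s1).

1001

s1: b1⊕b3⊕b5⊕b7⊕b9⊕b11⊕b13⊕b15 = 0⊕0⊕0⊕0⊕1⊕1⊕0⊕1 = 1
s2: b2⊕b3⊕b6⊕b7⊕b10⊕b11⊕b14⊕b15 = 0⊕0⊕0⊕0⊕1⊕1⊕1⊕1 = 0
s4: b4⊕b5⊕b6⊕b7⊕b12⊕b13⊕b14⊕b15 = 0⊕0⊕0⊕0⊕0⊕0⊕1⊕1 = 0
s8: b8⊕b9⊕b10⊕b11⊕b12⊕b13⊕b14⊕b15 = 0⊕1⊕1⊕1⊕0⊕0⊕1⊕1 = 1
Syndrome (s8...s1) = 1001 → position 9.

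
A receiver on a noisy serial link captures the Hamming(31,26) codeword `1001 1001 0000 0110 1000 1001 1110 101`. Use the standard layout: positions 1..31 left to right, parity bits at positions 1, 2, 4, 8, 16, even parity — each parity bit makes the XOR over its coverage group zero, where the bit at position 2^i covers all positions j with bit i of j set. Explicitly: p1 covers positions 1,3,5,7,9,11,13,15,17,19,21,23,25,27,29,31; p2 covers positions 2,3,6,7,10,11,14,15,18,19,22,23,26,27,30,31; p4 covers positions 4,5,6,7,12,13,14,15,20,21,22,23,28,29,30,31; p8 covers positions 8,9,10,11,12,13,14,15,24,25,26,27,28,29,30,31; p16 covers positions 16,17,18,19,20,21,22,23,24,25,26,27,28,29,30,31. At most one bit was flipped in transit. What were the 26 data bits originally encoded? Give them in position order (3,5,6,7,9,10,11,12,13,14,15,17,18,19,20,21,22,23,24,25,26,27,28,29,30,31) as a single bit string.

s1: b1⊕b3⊕b5⊕b7⊕b9⊕b11⊕b13⊕b15⊕b17⊕b19⊕b21⊕b23⊕b25⊕b27⊕b29⊕b31 = 1⊕0⊕1⊕0⊕0⊕0⊕0⊕1⊕1⊕0⊕1⊕0⊕1⊕1⊕1⊕1 = 1
s2: b2⊕b3⊕b6⊕b7⊕b10⊕b11⊕b14⊕b15⊕b18⊕b19⊕b22⊕b23⊕b26⊕b27⊕b30⊕b31 = 0⊕0⊕0⊕0⊕0⊕0⊕1⊕1⊕0⊕0⊕0⊕0⊕1⊕1⊕0⊕1 = 1
s4: b4⊕b5⊕b6⊕b7⊕b12⊕b13⊕b14⊕b15⊕b20⊕b21⊕b22⊕b23⊕b28⊕b29⊕b30⊕b31 = 1⊕1⊕0⊕0⊕0⊕0⊕1⊕1⊕0⊕1⊕0⊕0⊕0⊕1⊕0⊕1 = 1
s8: b8⊕b9⊕b10⊕b11⊕b12⊕b13⊕b14⊕b15⊕b24⊕b25⊕b26⊕b27⊕b28⊕b29⊕b30⊕b31 = 1⊕0⊕0⊕0⊕0⊕0⊕1⊕1⊕1⊕1⊕1⊕1⊕0⊕1⊕0⊕1 = 1
s16: b16⊕b17⊕b18⊕b19⊕b20⊕b21⊕b22⊕b23⊕b24⊕b25⊕b26⊕b27⊕b28⊕b29⊕b30⊕b31 = 0⊕1⊕0⊕0⊕0⊕1⊕0⊕0⊕1⊕1⊕1⊕1⊕0⊕1⊕0⊕1 = 0
Syndrome (s16...s1) = 01111 → position 15.
Flip bit 15: corrected codeword = 1001100100000100100010011110101
Data bits at positions 3,5,6,7,9,10,11,12,13,14,15,17,18,19,20,21,22,23,24,25,26,27,28,29,30,31: 01000000010100010011110101

01000000010100010011110101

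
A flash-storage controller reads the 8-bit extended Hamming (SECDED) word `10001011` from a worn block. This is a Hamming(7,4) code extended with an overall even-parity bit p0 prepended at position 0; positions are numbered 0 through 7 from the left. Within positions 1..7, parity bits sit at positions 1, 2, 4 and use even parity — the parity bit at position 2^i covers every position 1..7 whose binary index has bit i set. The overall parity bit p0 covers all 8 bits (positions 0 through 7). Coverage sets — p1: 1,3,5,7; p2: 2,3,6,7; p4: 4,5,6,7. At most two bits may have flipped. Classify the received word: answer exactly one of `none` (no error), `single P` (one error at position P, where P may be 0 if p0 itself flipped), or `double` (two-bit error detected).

double

s1: b1⊕b3⊕b5⊕b7 = 0⊕0⊕0⊕1 = 1
s2: b2⊕b3⊕b6⊕b7 = 0⊕0⊕1⊕1 = 0
s4: b4⊕b5⊕b6⊕b7 = 1⊕0⊕1⊕1 = 1
Syndrome (s4...s1) = 101 → position 5.
Overall parity (XOR of all 8 bits, including p0): 1⊕0⊕0⊕0⊕1⊕0⊕1⊕1 = 0
Overall=0, syndrome position=5 → double-bit error detected (uncorrectable).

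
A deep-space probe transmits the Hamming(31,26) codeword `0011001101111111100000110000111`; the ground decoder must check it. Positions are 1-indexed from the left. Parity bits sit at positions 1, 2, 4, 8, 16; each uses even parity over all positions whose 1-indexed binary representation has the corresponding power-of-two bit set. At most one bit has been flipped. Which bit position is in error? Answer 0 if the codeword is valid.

27

s1: b1⊕b3⊕b5⊕b7⊕b9⊕b11⊕b13⊕b15⊕b17⊕b19⊕b21⊕b23⊕b25⊕b27⊕b29⊕b31 = 0⊕1⊕0⊕1⊕0⊕1⊕1⊕1⊕1⊕0⊕0⊕1⊕0⊕0⊕1⊕1 = 1
s2: b2⊕b3⊕b6⊕b7⊕b10⊕b11⊕b14⊕b15⊕b18⊕b19⊕b22⊕b23⊕b26⊕b27⊕b30⊕b31 = 0⊕1⊕0⊕1⊕1⊕1⊕1⊕1⊕0⊕0⊕0⊕1⊕0⊕0⊕1⊕1 = 1
s4: b4⊕b5⊕b6⊕b7⊕b12⊕b13⊕b14⊕b15⊕b20⊕b21⊕b22⊕b23⊕b28⊕b29⊕b30⊕b31 = 1⊕0⊕0⊕1⊕1⊕1⊕1⊕1⊕0⊕0⊕0⊕1⊕0⊕1⊕1⊕1 = 0
s8: b8⊕b9⊕b10⊕b11⊕b12⊕b13⊕b14⊕b15⊕b24⊕b25⊕b26⊕b27⊕b28⊕b29⊕b30⊕b31 = 1⊕0⊕1⊕1⊕1⊕1⊕1⊕1⊕1⊕0⊕0⊕0⊕0⊕1⊕1⊕1 = 1
s16: b16⊕b17⊕b18⊕b19⊕b20⊕b21⊕b22⊕b23⊕b24⊕b25⊕b26⊕b27⊕b28⊕b29⊕b30⊕b31 = 1⊕1⊕0⊕0⊕0⊕0⊕0⊕1⊕1⊕0⊕0⊕0⊕0⊕1⊕1⊕1 = 1
Syndrome (s16...s1) = 11011 → position 27.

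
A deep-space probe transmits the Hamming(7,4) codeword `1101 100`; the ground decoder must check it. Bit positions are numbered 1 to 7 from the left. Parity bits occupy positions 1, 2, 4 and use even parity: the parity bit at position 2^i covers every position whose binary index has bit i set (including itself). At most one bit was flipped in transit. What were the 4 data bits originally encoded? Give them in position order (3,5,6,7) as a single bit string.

0100

s1: b1⊕b3⊕b5⊕b7 = 1⊕0⊕1⊕0 = 0
s2: b2⊕b3⊕b6⊕b7 = 1⊕0⊕0⊕0 = 1
s4: b4⊕b5⊕b6⊕b7 = 1⊕1⊕0⊕0 = 0
Syndrome (s4...s1) = 010 → position 2.
Flip bit 2: corrected codeword = 1001100
Data bits at positions 3,5,6,7: 0100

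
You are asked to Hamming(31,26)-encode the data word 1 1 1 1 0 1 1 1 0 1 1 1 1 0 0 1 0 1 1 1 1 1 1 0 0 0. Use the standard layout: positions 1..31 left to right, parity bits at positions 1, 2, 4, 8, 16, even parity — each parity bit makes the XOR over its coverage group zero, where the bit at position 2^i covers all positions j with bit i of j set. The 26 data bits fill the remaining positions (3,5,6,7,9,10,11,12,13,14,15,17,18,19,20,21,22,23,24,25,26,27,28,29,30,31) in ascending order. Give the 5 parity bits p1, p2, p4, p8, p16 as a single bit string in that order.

Place data bits at non-power-of-two positions: b3=1, b5=1, b6=1, b7=1, b9=0, b10=1, b11=1, b12=1, b13=0, b14=1, b15=1, b17=1, b18=1, b19=0, b20=0, b21=1, b22=0, b23=1, b24=1, b25=1, b26=1, b27=1, b28=1, b29=0, b30=0, b31=0.
p1 = XOR of data positions {3,5,7,9,11,13,15,17,19,21,23,25,27,29,31} = 1⊕1⊕1⊕0⊕1⊕0⊕1⊕1⊕0⊕1⊕1⊕1⊕1⊕0⊕0 = 0
p2 = XOR of data positions {3,6,7,10,11,14,15,18,19,22,23,26,27,30,31} = 1⊕1⊕1⊕1⊕1⊕1⊕1⊕1⊕0⊕0⊕1⊕1⊕1⊕0⊕0 = 1
p4 = XOR of data positions {5,6,7,12,13,14,15,20,21,22,23,28,29,30,31} = 1⊕1⊕1⊕1⊕0⊕1⊕1⊕0⊕1⊕0⊕1⊕1⊕0⊕0⊕0 = 1
p8 = XOR of data positions {9,10,11,12,13,14,15,24,25,26,27,28,29,30,31} = 0⊕1⊕1⊕1⊕0⊕1⊕1⊕1⊕1⊕1⊕1⊕1⊕0⊕0⊕0 = 0
p16 = XOR of data positions {17,18,19,20,21,22,23,24,25,26,27,28,29,30,31} = 1⊕1⊕0⊕0⊕1⊕0⊕1⊕1⊕1⊕1⊕1⊕1⊕0⊕0⊕0 = 1
Parity bits p1,p2,p4,p8,p16 = 01101

01101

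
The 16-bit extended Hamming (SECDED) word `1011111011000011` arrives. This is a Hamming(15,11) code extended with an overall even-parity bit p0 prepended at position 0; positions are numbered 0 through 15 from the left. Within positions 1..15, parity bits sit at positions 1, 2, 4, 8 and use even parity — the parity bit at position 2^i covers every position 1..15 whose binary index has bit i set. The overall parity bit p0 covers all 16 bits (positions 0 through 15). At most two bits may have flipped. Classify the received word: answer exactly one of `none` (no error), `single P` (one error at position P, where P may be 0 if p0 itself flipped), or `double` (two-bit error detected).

s1: b1⊕b3⊕b5⊕b7⊕b9⊕b11⊕b13⊕b15 = 0⊕1⊕1⊕0⊕1⊕0⊕0⊕1 = 0
s2: b2⊕b3⊕b6⊕b7⊕b10⊕b11⊕b14⊕b15 = 1⊕1⊕1⊕0⊕0⊕0⊕1⊕1 = 1
s4: b4⊕b5⊕b6⊕b7⊕b12⊕b13⊕b14⊕b15 = 1⊕1⊕1⊕0⊕0⊕0⊕1⊕1 = 1
s8: b8⊕b9⊕b10⊕b11⊕b12⊕b13⊕b14⊕b15 = 1⊕1⊕0⊕0⊕0⊕0⊕1⊕1 = 0
Syndrome (s8...s1) = 0110 → position 6.
Overall parity (XOR of all 16 bits, including p0): 1⊕0⊕1⊕1⊕1⊕1⊕1⊕0⊕1⊕1⊕0⊕0⊕0⊕0⊕1⊕1 = 0
Overall=0, syndrome position=6 → double-bit error detected (uncorrectable).

double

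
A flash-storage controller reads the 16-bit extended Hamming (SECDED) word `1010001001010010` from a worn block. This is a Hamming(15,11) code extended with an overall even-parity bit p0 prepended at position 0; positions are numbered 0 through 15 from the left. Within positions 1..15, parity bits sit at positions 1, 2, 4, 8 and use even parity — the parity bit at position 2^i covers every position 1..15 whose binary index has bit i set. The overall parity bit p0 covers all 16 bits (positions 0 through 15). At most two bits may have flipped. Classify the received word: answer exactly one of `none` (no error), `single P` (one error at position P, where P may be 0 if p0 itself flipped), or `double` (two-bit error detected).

s1: b1⊕b3⊕b5⊕b7⊕b9⊕b11⊕b13⊕b15 = 0⊕0⊕0⊕0⊕1⊕1⊕0⊕0 = 0
s2: b2⊕b3⊕b6⊕b7⊕b10⊕b11⊕b14⊕b15 = 1⊕0⊕1⊕0⊕0⊕1⊕1⊕0 = 0
s4: b4⊕b5⊕b6⊕b7⊕b12⊕b13⊕b14⊕b15 = 0⊕0⊕1⊕0⊕0⊕0⊕1⊕0 = 0
s8: b8⊕b9⊕b10⊕b11⊕b12⊕b13⊕b14⊕b15 = 0⊕1⊕0⊕1⊕0⊕0⊕1⊕0 = 1
Syndrome (s8...s1) = 1000 → position 8.
Overall parity (XOR of all 16 bits, including p0): 1⊕0⊕1⊕0⊕0⊕0⊕1⊕0⊕0⊕1⊕0⊕1⊕0⊕0⊕1⊕0 = 0
Overall=0, syndrome position=8 → double-bit error detected (uncorrectable).

double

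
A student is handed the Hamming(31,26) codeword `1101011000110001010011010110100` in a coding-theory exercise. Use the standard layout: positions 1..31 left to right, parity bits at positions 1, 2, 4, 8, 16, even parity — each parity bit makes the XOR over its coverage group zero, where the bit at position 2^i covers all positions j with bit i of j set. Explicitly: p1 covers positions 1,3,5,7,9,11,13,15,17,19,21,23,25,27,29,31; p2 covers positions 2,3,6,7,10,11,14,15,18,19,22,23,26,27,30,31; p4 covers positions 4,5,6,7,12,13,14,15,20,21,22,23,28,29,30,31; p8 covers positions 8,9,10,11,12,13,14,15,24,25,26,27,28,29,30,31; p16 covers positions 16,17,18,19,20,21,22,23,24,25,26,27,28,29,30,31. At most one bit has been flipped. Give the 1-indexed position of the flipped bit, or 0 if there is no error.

4

s1: b1⊕b3⊕b5⊕b7⊕b9⊕b11⊕b13⊕b15⊕b17⊕b19⊕b21⊕b23⊕b25⊕b27⊕b29⊕b31 = 1⊕0⊕0⊕1⊕0⊕1⊕0⊕0⊕0⊕0⊕1⊕0⊕0⊕1⊕1⊕0 = 0
s2: b2⊕b3⊕b6⊕b7⊕b10⊕b11⊕b14⊕b15⊕b18⊕b19⊕b22⊕b23⊕b26⊕b27⊕b30⊕b31 = 1⊕0⊕1⊕1⊕0⊕1⊕0⊕0⊕1⊕0⊕1⊕0⊕1⊕1⊕0⊕0 = 0
s4: b4⊕b5⊕b6⊕b7⊕b12⊕b13⊕b14⊕b15⊕b20⊕b21⊕b22⊕b23⊕b28⊕b29⊕b30⊕b31 = 1⊕0⊕1⊕1⊕1⊕0⊕0⊕0⊕0⊕1⊕1⊕0⊕0⊕1⊕0⊕0 = 1
s8: b8⊕b9⊕b10⊕b11⊕b12⊕b13⊕b14⊕b15⊕b24⊕b25⊕b26⊕b27⊕b28⊕b29⊕b30⊕b31 = 0⊕0⊕0⊕1⊕1⊕0⊕0⊕0⊕1⊕0⊕1⊕1⊕0⊕1⊕0⊕0 = 0
s16: b16⊕b17⊕b18⊕b19⊕b20⊕b21⊕b22⊕b23⊕b24⊕b25⊕b26⊕b27⊕b28⊕b29⊕b30⊕b31 = 1⊕0⊕1⊕0⊕0⊕1⊕1⊕0⊕1⊕0⊕1⊕1⊕0⊕1⊕0⊕0 = 0
Syndrome (s16...s1) = 00100 → position 4.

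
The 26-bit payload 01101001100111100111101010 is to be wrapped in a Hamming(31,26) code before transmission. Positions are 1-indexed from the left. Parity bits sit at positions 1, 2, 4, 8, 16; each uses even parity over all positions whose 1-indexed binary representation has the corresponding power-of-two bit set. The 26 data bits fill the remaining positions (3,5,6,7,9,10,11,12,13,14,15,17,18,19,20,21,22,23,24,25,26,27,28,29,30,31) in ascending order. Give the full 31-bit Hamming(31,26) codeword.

1000110010011000111100111101010

Place data bits at non-power-of-two positions: b3=0, b5=1, b6=1, b7=0, b9=1, b10=0, b11=0, b12=1, b13=1, b14=0, b15=0, b17=1, b18=1, b19=1, b20=1, b21=0, b22=0, b23=1, b24=1, b25=1, b26=1, b27=0, b28=1, b29=0, b30=1, b31=0.
p1 = XOR of data positions {3,5,7,9,11,13,15,17,19,21,23,25,27,29,31} = 0⊕1⊕0⊕1⊕0⊕1⊕0⊕1⊕1⊕0⊕1⊕1⊕0⊕0⊕0 = 1
p2 = XOR of data positions {3,6,7,10,11,14,15,18,19,22,23,26,27,30,31} = 0⊕1⊕0⊕0⊕0⊕0⊕0⊕1⊕1⊕0⊕1⊕1⊕0⊕1⊕0 = 0
p4 = XOR of data positions {5,6,7,12,13,14,15,20,21,22,23,28,29,30,31} = 1⊕1⊕0⊕1⊕1⊕0⊕0⊕1⊕0⊕0⊕1⊕1⊕0⊕1⊕0 = 0
p8 = XOR of data positions {9,10,11,12,13,14,15,24,25,26,27,28,29,30,31} = 1⊕0⊕0⊕1⊕1⊕0⊕0⊕1⊕1⊕1⊕0⊕1⊕0⊕1⊕0 = 0
p16 = XOR of data positions {17,18,19,20,21,22,23,24,25,26,27,28,29,30,31} = 1⊕1⊕1⊕1⊕0⊕0⊕1⊕1⊕1⊕1⊕0⊕1⊕0⊕1⊕0 = 0
Codeword b1..b31 = 1000110010011000111100111101010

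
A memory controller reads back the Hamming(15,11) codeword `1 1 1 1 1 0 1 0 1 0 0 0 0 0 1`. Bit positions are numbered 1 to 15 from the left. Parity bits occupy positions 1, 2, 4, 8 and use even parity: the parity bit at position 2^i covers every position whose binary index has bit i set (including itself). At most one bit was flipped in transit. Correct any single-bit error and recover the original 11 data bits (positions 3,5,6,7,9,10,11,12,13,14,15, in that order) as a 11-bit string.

11011000001

s1: b1⊕b3⊕b5⊕b7⊕b9⊕b11⊕b13⊕b15 = 1⊕1⊕1⊕1⊕1⊕0⊕0⊕1 = 0
s2: b2⊕b3⊕b6⊕b7⊕b10⊕b11⊕b14⊕b15 = 1⊕1⊕0⊕1⊕0⊕0⊕0⊕1 = 0
s4: b4⊕b5⊕b6⊕b7⊕b12⊕b13⊕b14⊕b15 = 1⊕1⊕0⊕1⊕0⊕0⊕0⊕1 = 0
s8: b8⊕b9⊕b10⊕b11⊕b12⊕b13⊕b14⊕b15 = 0⊕1⊕0⊕0⊕0⊕0⊕0⊕1 = 0
Syndrome (s8...s1) = 0000 → position 0 (no error).
No correction needed.
Data bits at positions 3,5,6,7,9,10,11,12,13,14,15: 11011000001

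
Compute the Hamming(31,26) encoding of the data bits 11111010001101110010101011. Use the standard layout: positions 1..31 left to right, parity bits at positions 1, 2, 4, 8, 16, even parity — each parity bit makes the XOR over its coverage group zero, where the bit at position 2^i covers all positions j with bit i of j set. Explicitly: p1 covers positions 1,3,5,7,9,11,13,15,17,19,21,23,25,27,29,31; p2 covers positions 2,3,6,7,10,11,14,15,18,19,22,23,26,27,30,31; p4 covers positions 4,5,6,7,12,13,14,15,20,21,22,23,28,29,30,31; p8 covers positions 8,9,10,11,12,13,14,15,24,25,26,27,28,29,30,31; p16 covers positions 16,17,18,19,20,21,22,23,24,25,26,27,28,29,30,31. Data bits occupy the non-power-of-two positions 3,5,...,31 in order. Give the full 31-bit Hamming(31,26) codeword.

Place data bits at non-power-of-two positions: b3=1, b5=1, b6=1, b7=1, b9=1, b10=0, b11=1, b12=0, b13=0, b14=0, b15=1, b17=1, b18=0, b19=1, b20=1, b21=1, b22=0, b23=0, b24=1, b25=0, b26=1, b27=0, b28=1, b29=0, b30=1, b31=1.
p1 = XOR of data positions {3,5,7,9,11,13,15,17,19,21,23,25,27,29,31} = 1⊕1⊕1⊕1⊕1⊕0⊕1⊕1⊕1⊕1⊕0⊕0⊕0⊕0⊕1 = 0
p2 = XOR of data positions {3,6,7,10,11,14,15,18,19,22,23,26,27,30,31} = 1⊕1⊕1⊕0⊕1⊕0⊕1⊕0⊕1⊕0⊕0⊕1⊕0⊕1⊕1 = 1
p4 = XOR of data positions {5,6,7,12,13,14,15,20,21,22,23,28,29,30,31} = 1⊕1⊕1⊕0⊕0⊕0⊕1⊕1⊕1⊕0⊕0⊕1⊕0⊕1⊕1 = 1
p8 = XOR of data positions {9,10,11,12,13,14,15,24,25,26,27,28,29,30,31} = 1⊕0⊕1⊕0⊕0⊕0⊕1⊕1⊕0⊕1⊕0⊕1⊕0⊕1⊕1 = 0
p16 = XOR of data positions {17,18,19,20,21,22,23,24,25,26,27,28,29,30,31} = 1⊕0⊕1⊕1⊕1⊕0⊕0⊕1⊕0⊕1⊕0⊕1⊕0⊕1⊕1 = 1
Codeword b1..b31 = 0111111010100011101110010101011

0111111010100011101110010101011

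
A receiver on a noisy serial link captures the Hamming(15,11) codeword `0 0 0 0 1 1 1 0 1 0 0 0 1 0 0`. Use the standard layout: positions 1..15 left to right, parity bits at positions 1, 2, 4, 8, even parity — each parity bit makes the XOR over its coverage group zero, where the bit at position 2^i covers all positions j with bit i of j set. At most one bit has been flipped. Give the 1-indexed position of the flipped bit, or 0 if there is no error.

s1: b1⊕b3⊕b5⊕b7⊕b9⊕b11⊕b13⊕b15 = 0⊕0⊕1⊕1⊕1⊕0⊕1⊕0 = 0
s2: b2⊕b3⊕b6⊕b7⊕b10⊕b11⊕b14⊕b15 = 0⊕0⊕1⊕1⊕0⊕0⊕0⊕0 = 0
s4: b4⊕b5⊕b6⊕b7⊕b12⊕b13⊕b14⊕b15 = 0⊕1⊕1⊕1⊕0⊕1⊕0⊕0 = 0
s8: b8⊕b9⊕b10⊕b11⊕b12⊕b13⊕b14⊕b15 = 0⊕1⊕0⊕0⊕0⊕1⊕0⊕0 = 0
Syndrome (s8...s1) = 0000 → position 0 (no error).

0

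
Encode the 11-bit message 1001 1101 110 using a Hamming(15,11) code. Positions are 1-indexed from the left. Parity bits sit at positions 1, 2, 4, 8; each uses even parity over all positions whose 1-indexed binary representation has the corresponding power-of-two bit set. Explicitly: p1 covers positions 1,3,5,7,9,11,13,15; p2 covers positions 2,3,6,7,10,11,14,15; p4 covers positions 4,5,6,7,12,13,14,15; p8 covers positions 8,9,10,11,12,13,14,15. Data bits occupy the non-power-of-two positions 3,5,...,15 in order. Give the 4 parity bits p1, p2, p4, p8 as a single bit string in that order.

0001

Place data bits at non-power-of-two positions: b3=1, b5=0, b6=0, b7=1, b9=1, b10=1, b11=0, b12=1, b13=1, b14=1, b15=0.
p1 = XOR of data positions {3,5,7,9,11,13,15} = 1⊕0⊕1⊕1⊕0⊕1⊕0 = 0
p2 = XOR of data positions {3,6,7,10,11,14,15} = 1⊕0⊕1⊕1⊕0⊕1⊕0 = 0
p4 = XOR of data positions {5,6,7,12,13,14,15} = 0⊕0⊕1⊕1⊕1⊕1⊕0 = 0
p8 = XOR of data positions {9,10,11,12,13,14,15} = 1⊕1⊕0⊕1⊕1⊕1⊕0 = 1
Parity bits p1,p2,p4,p8 = 0001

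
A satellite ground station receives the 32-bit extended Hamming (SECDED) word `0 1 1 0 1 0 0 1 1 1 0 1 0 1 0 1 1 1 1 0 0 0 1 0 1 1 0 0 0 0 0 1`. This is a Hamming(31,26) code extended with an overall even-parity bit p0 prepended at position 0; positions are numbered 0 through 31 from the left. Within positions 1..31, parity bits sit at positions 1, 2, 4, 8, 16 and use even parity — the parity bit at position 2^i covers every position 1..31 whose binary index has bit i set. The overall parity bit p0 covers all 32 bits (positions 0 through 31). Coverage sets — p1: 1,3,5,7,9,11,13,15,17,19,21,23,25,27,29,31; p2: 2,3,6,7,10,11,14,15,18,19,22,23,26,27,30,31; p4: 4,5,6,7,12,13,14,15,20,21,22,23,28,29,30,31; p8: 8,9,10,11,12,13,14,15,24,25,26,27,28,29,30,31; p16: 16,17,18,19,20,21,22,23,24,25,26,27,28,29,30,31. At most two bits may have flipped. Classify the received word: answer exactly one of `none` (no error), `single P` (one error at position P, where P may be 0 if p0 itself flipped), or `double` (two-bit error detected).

double

s1: b1⊕b3⊕b5⊕b7⊕b9⊕b11⊕b13⊕b15⊕b17⊕b19⊕b21⊕b23⊕b25⊕b27⊕b29⊕b31 = 1⊕0⊕0⊕1⊕1⊕1⊕1⊕1⊕1⊕0⊕0⊕0⊕1⊕0⊕0⊕1 = 1
s2: b2⊕b3⊕b6⊕b7⊕b10⊕b11⊕b14⊕b15⊕b18⊕b19⊕b22⊕b23⊕b26⊕b27⊕b30⊕b31 = 1⊕0⊕0⊕1⊕0⊕1⊕0⊕1⊕1⊕0⊕1⊕0⊕0⊕0⊕0⊕1 = 1
s4: b4⊕b5⊕b6⊕b7⊕b12⊕b13⊕b14⊕b15⊕b20⊕b21⊕b22⊕b23⊕b28⊕b29⊕b30⊕b31 = 1⊕0⊕0⊕1⊕0⊕1⊕0⊕1⊕0⊕0⊕1⊕0⊕0⊕0⊕0⊕1 = 0
s8: b8⊕b9⊕b10⊕b11⊕b12⊕b13⊕b14⊕b15⊕b24⊕b25⊕b26⊕b27⊕b28⊕b29⊕b30⊕b31 = 1⊕1⊕0⊕1⊕0⊕1⊕0⊕1⊕1⊕1⊕0⊕0⊕0⊕0⊕0⊕1 = 0
s16: b16⊕b17⊕b18⊕b19⊕b20⊕b21⊕b22⊕b23⊕b24⊕b25⊕b26⊕b27⊕b28⊕b29⊕b30⊕b31 = 1⊕1⊕1⊕0⊕0⊕0⊕1⊕0⊕1⊕1⊕0⊕0⊕0⊕0⊕0⊕1 = 1
Syndrome (s16...s1) = 10011 → position 19.
Overall parity (XOR of all 32 bits, including p0): 0⊕1⊕1⊕0⊕1⊕0⊕0⊕1⊕1⊕1⊕0⊕1⊕0⊕1⊕0⊕1⊕1⊕1⊕1⊕0⊕0⊕0⊕1⊕0⊕1⊕1⊕0⊕0⊕0⊕0⊕0⊕1 = 0
Overall=0, syndrome position=19 → double-bit error detected (uncorrectable).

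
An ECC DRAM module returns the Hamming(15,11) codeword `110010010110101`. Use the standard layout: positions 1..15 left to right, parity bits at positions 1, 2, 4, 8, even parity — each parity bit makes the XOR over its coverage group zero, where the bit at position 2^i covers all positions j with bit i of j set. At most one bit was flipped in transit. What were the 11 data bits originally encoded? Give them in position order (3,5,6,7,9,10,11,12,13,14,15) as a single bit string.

s1: b1⊕b3⊕b5⊕b7⊕b9⊕b11⊕b13⊕b15 = 1⊕0⊕1⊕0⊕0⊕1⊕1⊕1 = 1
s2: b2⊕b3⊕b6⊕b7⊕b10⊕b11⊕b14⊕b15 = 1⊕0⊕0⊕0⊕1⊕1⊕0⊕1 = 0
s4: b4⊕b5⊕b6⊕b7⊕b12⊕b13⊕b14⊕b15 = 0⊕1⊕0⊕0⊕0⊕1⊕0⊕1 = 1
s8: b8⊕b9⊕b10⊕b11⊕b12⊕b13⊕b14⊕b15 = 1⊕0⊕1⊕1⊕0⊕1⊕0⊕1 = 1
Syndrome (s8...s1) = 1101 → position 13.
Flip bit 13: corrected codeword = 110010010110001
Data bits at positions 3,5,6,7,9,10,11,12,13,14,15: 01000110001

01000110001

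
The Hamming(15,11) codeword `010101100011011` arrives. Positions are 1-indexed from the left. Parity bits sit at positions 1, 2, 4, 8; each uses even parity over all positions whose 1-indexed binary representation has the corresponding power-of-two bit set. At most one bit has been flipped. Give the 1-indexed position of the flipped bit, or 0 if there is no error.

s1: b1⊕b3⊕b5⊕b7⊕b9⊕b11⊕b13⊕b15 = 0⊕0⊕0⊕1⊕0⊕1⊕0⊕1 = 1
s2: b2⊕b3⊕b6⊕b7⊕b10⊕b11⊕b14⊕b15 = 1⊕0⊕1⊕1⊕0⊕1⊕1⊕1 = 0
s4: b4⊕b5⊕b6⊕b7⊕b12⊕b13⊕b14⊕b15 = 1⊕0⊕1⊕1⊕1⊕0⊕1⊕1 = 0
s8: b8⊕b9⊕b10⊕b11⊕b12⊕b13⊕b14⊕b15 = 0⊕0⊕0⊕1⊕1⊕0⊕1⊕1 = 0
Syndrome (s8...s1) = 0001 → position 1.

1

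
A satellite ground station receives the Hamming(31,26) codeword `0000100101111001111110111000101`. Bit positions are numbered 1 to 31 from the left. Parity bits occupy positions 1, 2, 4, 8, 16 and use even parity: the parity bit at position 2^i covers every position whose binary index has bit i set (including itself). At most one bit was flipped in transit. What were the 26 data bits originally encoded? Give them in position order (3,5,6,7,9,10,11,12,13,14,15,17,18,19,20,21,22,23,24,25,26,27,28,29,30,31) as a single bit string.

01000111100111110101000101

s1: b1⊕b3⊕b5⊕b7⊕b9⊕b11⊕b13⊕b15⊕b17⊕b19⊕b21⊕b23⊕b25⊕b27⊕b29⊕b31 = 0⊕0⊕1⊕0⊕0⊕1⊕1⊕0⊕1⊕1⊕1⊕1⊕1⊕0⊕1⊕1 = 0
s2: b2⊕b3⊕b6⊕b7⊕b10⊕b11⊕b14⊕b15⊕b18⊕b19⊕b22⊕b23⊕b26⊕b27⊕b30⊕b31 = 0⊕0⊕0⊕0⊕1⊕1⊕0⊕0⊕1⊕1⊕0⊕1⊕0⊕0⊕0⊕1 = 0
s4: b4⊕b5⊕b6⊕b7⊕b12⊕b13⊕b14⊕b15⊕b20⊕b21⊕b22⊕b23⊕b28⊕b29⊕b30⊕b31 = 0⊕1⊕0⊕0⊕1⊕1⊕0⊕0⊕1⊕1⊕0⊕1⊕0⊕1⊕0⊕1 = 0
s8: b8⊕b9⊕b10⊕b11⊕b12⊕b13⊕b14⊕b15⊕b24⊕b25⊕b26⊕b27⊕b28⊕b29⊕b30⊕b31 = 1⊕0⊕1⊕1⊕1⊕1⊕0⊕0⊕1⊕1⊕0⊕0⊕0⊕1⊕0⊕1 = 1
s16: b16⊕b17⊕b18⊕b19⊕b20⊕b21⊕b22⊕b23⊕b24⊕b25⊕b26⊕b27⊕b28⊕b29⊕b30⊕b31 = 1⊕1⊕1⊕1⊕1⊕1⊕0⊕1⊕1⊕1⊕0⊕0⊕0⊕1⊕0⊕1 = 1
Syndrome (s16...s1) = 11000 → position 24.
Flip bit 24: corrected codeword = 0000100101111001111110101000101
Data bits at positions 3,5,6,7,9,10,11,12,13,14,15,17,18,19,20,21,22,23,24,25,26,27,28,29,30,31: 01000111100111110101000101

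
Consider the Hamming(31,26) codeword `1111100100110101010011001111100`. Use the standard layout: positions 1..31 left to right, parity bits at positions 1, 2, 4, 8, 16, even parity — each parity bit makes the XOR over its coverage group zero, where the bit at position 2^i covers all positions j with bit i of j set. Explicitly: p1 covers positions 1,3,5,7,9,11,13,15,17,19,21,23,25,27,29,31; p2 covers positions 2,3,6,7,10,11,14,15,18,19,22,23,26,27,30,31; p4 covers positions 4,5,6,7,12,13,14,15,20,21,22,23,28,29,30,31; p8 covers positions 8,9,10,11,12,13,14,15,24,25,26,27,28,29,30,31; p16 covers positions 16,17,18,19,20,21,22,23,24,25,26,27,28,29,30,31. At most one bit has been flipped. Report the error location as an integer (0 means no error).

s1: b1⊕b3⊕b5⊕b7⊕b9⊕b11⊕b13⊕b15⊕b17⊕b19⊕b21⊕b23⊕b25⊕b27⊕b29⊕b31 = 1⊕1⊕1⊕0⊕0⊕1⊕0⊕0⊕0⊕0⊕1⊕0⊕1⊕1⊕1⊕0 = 0
s2: b2⊕b3⊕b6⊕b7⊕b10⊕b11⊕b14⊕b15⊕b18⊕b19⊕b22⊕b23⊕b26⊕b27⊕b30⊕b31 = 1⊕1⊕0⊕0⊕0⊕1⊕1⊕0⊕1⊕0⊕1⊕0⊕1⊕1⊕0⊕0 = 0
s4: b4⊕b5⊕b6⊕b7⊕b12⊕b13⊕b14⊕b15⊕b20⊕b21⊕b22⊕b23⊕b28⊕b29⊕b30⊕b31 = 1⊕1⊕0⊕0⊕1⊕0⊕1⊕0⊕0⊕1⊕1⊕0⊕1⊕1⊕0⊕0 = 0
s8: b8⊕b9⊕b10⊕b11⊕b12⊕b13⊕b14⊕b15⊕b24⊕b25⊕b26⊕b27⊕b28⊕b29⊕b30⊕b31 = 1⊕0⊕0⊕1⊕1⊕0⊕1⊕0⊕0⊕1⊕1⊕1⊕1⊕1⊕0⊕0 = 1
s16: b16⊕b17⊕b18⊕b19⊕b20⊕b21⊕b22⊕b23⊕b24⊕b25⊕b26⊕b27⊕b28⊕b29⊕b30⊕b31 = 1⊕0⊕1⊕0⊕0⊕1⊕1⊕0⊕0⊕1⊕1⊕1⊕1⊕1⊕0⊕0 = 1
Syndrome (s16...s1) = 11000 → position 24.

24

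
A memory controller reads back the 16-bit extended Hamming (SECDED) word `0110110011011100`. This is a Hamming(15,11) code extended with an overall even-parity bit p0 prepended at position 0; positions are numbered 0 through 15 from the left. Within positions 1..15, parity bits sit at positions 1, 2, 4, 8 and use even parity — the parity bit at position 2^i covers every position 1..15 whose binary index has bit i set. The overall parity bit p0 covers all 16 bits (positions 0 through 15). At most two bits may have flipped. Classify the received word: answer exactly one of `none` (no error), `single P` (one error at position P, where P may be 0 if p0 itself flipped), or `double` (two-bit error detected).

single 9

s1: b1⊕b3⊕b5⊕b7⊕b9⊕b11⊕b13⊕b15 = 1⊕0⊕1⊕0⊕1⊕1⊕1⊕0 = 1
s2: b2⊕b3⊕b6⊕b7⊕b10⊕b11⊕b14⊕b15 = 1⊕0⊕0⊕0⊕0⊕1⊕0⊕0 = 0
s4: b4⊕b5⊕b6⊕b7⊕b12⊕b13⊕b14⊕b15 = 1⊕1⊕0⊕0⊕1⊕1⊕0⊕0 = 0
s8: b8⊕b9⊕b10⊕b11⊕b12⊕b13⊕b14⊕b15 = 1⊕1⊕0⊕1⊕1⊕1⊕0⊕0 = 1
Syndrome (s8...s1) = 1001 → position 9.
Overall parity (XOR of all 16 bits, including p0): 0⊕1⊕1⊕0⊕1⊕1⊕0⊕0⊕1⊕1⊕0⊕1⊕1⊕1⊕0⊕0 = 1
Overall=1, syndrome position=9 → single-bit error at position 9.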